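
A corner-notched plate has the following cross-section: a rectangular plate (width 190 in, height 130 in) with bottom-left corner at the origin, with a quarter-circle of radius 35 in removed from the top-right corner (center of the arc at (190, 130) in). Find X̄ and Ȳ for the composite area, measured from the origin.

plate: A = 190 × 130 = 24700.00, centroid at (95.00, 65.00).
removed quarter-circle: A = −¼π·35² = -962.11, centroid at (175.15, 115.15).
ΣA = 23737.89 in², ΣAX̄ = 2177990.24 in³, ΣAȲ = 1494717.01 in³.
X̄ = 2177990.24/23737.89 = 91.75 in; Ȳ = 1494717.01/23737.89 = 62.97 in.

X̄ = 91.75 in, Ȳ = 62.97 in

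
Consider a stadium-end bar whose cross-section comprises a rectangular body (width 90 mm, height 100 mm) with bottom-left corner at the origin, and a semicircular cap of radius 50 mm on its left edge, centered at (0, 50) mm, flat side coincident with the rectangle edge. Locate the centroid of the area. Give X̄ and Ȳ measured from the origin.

X̄ = 24.88 mm, Ȳ = 50.00 mm

rectangular body: A = 90 × 100 = 9000.00, centroid at (45.00, 50.00).
semicircular end: A = ½π·50² = 3926.99, centroid at (-21.22, 50.00).
ΣA = 12926.99 mm², ΣAX̄ = 321666.67 mm³, ΣAȲ = 646349.54 mm³.
X̄ = 321666.67/12926.99 = 24.88 mm; Ȳ = 646349.54/12926.99 = 50.00 mm.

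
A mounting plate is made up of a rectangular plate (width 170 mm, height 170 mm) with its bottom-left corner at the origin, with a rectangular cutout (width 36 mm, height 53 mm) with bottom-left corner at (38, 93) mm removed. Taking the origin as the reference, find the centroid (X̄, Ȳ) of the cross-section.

Part | A | x̄ᵢ | ȳᵢ | A·x̄ᵢ | A·ȳᵢ
plate | 28900.00 | 85.00 | 85.00 | 2456500.00 | 2456500.00
hole | -1908.00 | 56.00 | 119.50 | -106848.00 | -228006.00
Σ | 26992.00 |  |  | 2349652.00 | 2228494.00
X̄ = 2349652.00 / 26992.00 = 87.05 mm
Ȳ = 2228494.00 / 26992.00 = 82.56 mm

X̄ = 87.05 mm, Ȳ = 82.56 mm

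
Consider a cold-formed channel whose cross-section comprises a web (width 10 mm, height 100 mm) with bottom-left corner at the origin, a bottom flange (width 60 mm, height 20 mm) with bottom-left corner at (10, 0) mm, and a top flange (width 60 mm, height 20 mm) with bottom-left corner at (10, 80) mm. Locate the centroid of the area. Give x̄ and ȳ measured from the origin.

x̄ = 29.71 mm, ȳ = 50.00 mm

web: A = 10 × 100 = 1000.00, centroid at (5.00, 50.00).
bottom flange: A = 60 × 20 = 1200.00, centroid at (40.00, 10.00).
top flange: A = 60 × 20 = 1200.00, centroid at (40.00, 90.00).
ΣA = 3400.00 mm², ΣAx̄ = 101000.00 mm³, ΣAȳ = 170000.00 mm³.
x̄ = 101000.00/3400.00 = 29.71 mm; ȳ = 170000.00/3400.00 = 50.00 mm.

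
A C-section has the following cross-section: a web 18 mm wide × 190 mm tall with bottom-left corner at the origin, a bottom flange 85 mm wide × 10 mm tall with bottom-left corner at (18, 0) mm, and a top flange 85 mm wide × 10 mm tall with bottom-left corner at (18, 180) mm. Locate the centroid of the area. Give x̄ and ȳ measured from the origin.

x̄ = 26.10 mm, ȳ = 95.00 mm

web: A = 18 × 190 = 3420.00, centroid at (9.00, 95.00).
bottom flange: A = 85 × 10 = 850.00, centroid at (60.50, 5.00).
top flange: A = 85 × 10 = 850.00, centroid at (60.50, 185.00).
ΣA = 5120.00 mm²
ΣAx̄ = (3420.00)(9.00) + (850.00)(60.50) + (850.00)(60.50) = 133630.00 mm³
ΣAȳ = (3420.00)(95.00) + (850.00)(5.00) + (850.00)(185.00) = 486400.00 mm³
x̄ = 133630.00 / 5120.00 = 26.10 mm
ȳ = 486400.00 / 5120.00 = 95.00 mm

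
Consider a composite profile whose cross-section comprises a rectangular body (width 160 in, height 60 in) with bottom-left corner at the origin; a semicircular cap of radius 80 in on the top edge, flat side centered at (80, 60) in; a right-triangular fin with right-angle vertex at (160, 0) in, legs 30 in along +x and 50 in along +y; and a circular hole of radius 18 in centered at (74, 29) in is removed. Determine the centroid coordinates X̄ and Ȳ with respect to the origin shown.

X̄ = 83.80 in, Ȳ = 62.70 in

rectangular body: A = 160 × 60 = 9600.00, centroid at (80.00, 30.00).
semicircular top: A = ½π·80² = 10053.10, centroid at (80.00, 93.95).
triangular fin: A = ½·30·50 = 750.00, centroid at (170.00, 16.67).
hole: A = −π·18² = -1017.88, centroid at (74.00, 29.00).
ΣA = 19385.22 in²
ΣAX̄ = (9600.00)(80.00) + (10053.10)(80.00) + (750.00)(170.00) + (-1017.88)(74.00) = 1624424.89 in³
ΣAȲ = (9600.00)(30.00) + (10053.10)(93.95) + (750.00)(16.67) + (-1017.88)(29.00) = 1215500.72 in³
X̄ = 1624424.89 / 19385.22 = 83.80 in
Ȳ = 1215500.72 / 19385.22 = 62.70 in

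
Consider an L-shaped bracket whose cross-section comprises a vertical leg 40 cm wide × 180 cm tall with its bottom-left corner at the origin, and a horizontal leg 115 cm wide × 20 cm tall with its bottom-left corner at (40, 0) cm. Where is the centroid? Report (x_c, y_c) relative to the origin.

x_c = 38.76 cm, y_c = 70.63 cm

vertical leg: A = 40 × 180 = 7200.00, centroid at (20.00, 90.00).
horizontal leg: A = 115 × 20 = 2300.00, centroid at (97.50, 10.00).
ΣA = 9500.00 cm²
ΣAx_c = (7200.00)(20.00) + (2300.00)(97.50) = 368250.00 cm³
ΣAy_c = (7200.00)(90.00) + (2300.00)(10.00) = 671000.00 cm³
x_c = 368250.00 / 9500.00 = 38.76 cm
y_c = 671000.00 / 9500.00 = 70.63 cm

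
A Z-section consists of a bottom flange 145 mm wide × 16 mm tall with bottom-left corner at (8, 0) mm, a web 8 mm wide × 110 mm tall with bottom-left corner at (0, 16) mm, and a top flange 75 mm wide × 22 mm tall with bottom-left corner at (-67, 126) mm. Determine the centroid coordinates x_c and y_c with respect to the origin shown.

x_c = 29.20 mm, y_c = 63.32 mm

bottom flange: A = 145 × 16 = 2320.00, centroid at (80.50, 8.00).
web: A = 8 × 110 = 880.00, centroid at (4.00, 71.00).
top flange: A = 75 × 22 = 1650.00, centroid at (-29.50, 137.00).
ΣA = 4850.00 mm², ΣAx_c = 141605.00 mm³, ΣAy_c = 307090.00 mm³.
x_c = 141605.00/4850.00 = 29.20 mm; y_c = 307090.00/4850.00 = 63.32 mm.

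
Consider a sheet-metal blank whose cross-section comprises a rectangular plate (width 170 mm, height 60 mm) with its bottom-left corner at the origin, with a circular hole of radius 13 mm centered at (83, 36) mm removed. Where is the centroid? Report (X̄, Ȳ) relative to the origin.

plate: A = 170 × 60 = 10200.00, centroid at (85.00, 30.00).
hole: A = −π·13² = -530.93, centroid at (83.00, 36.00).
ΣA = 9669.07 mm²
ΣAX̄ = (10200.00)(85.00) + (-530.93)(83.00) = 822932.88 mm³
ΣAȲ = (10200.00)(30.00) + (-530.93)(36.00) = 286886.55 mm³
X̄ = 822932.88 / 9669.07 = 85.11 mm
Ȳ = 286886.55 / 9669.07 = 29.67 mm

X̄ = 85.11 mm, Ȳ = 29.67 mm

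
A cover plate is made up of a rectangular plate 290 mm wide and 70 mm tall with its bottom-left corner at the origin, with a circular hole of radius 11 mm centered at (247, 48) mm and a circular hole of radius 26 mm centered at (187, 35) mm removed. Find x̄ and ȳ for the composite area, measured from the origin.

plate: A = 290 × 70 = 20300.00, centroid at (145.00, 35.00).
hole 1: A = −π·11² = -380.13, centroid at (247.00, 48.00).
hole 2: A = −π·26² = -2123.72, centroid at (187.00, 35.00).
ΣA = 17796.15 mm²
ΣAx̄ = (20300.00)(145.00) + (-380.13)(247.00) + (-2123.72)(187.00) = 2452472.21 mm³
ΣAȳ = (20300.00)(35.00) + (-380.13)(48.00) + (-2123.72)(35.00) = 617923.55 mm³
x̄ = 2452472.21 / 17796.15 = 137.81 mm
ȳ = 617923.55 / 17796.15 = 34.72 mm

x̄ = 137.81 mm, ȳ = 34.72 mm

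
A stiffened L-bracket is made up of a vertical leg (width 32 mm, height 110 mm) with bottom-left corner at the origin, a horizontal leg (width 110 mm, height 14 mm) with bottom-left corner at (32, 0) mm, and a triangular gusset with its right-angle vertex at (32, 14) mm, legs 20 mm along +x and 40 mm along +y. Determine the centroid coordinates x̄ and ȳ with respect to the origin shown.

x̄ = 37.69 mm, ȳ = 39.43 mm

vertical leg: A = 32 × 110 = 3520.00, centroid at (16.00, 55.00).
horizontal leg: A = 110 × 14 = 1540.00, centroid at (87.00, 7.00).
gusset: A = ½·20·40 = 400.00, centroid at (38.67, 27.33).
ΣA = 5460.00 mm²
ΣAx̄ = (3520.00)(16.00) + (1540.00)(87.00) + (400.00)(38.67) = 205766.67 mm³
ΣAȳ = (3520.00)(55.00) + (1540.00)(7.00) + (400.00)(27.33) = 215313.33 mm³
x̄ = 205766.67 / 5460.00 = 37.69 mm
ȳ = 215313.33 / 5460.00 = 39.43 mm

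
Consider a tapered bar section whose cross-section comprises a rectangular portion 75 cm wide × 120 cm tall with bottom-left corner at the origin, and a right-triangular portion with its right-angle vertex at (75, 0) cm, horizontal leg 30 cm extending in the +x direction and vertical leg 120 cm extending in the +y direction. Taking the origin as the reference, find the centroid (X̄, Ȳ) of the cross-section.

Part | A | x̄ᵢ | ȳᵢ | A·x̄ᵢ | A·ȳᵢ
rectangular portion | 9000.00 | 37.50 | 60.00 | 337500.00 | 540000.00
triangular portion | 1800.00 | 85.00 | 40.00 | 153000.00 | 72000.00
Σ | 10800.00 |  |  | 490500.00 | 612000.00
X̄ = 490500.00 / 10800.00 = 45.42 cm
Ȳ = 612000.00 / 10800.00 = 56.67 cm

X̄ = 45.42 cm, Ȳ = 56.67 cm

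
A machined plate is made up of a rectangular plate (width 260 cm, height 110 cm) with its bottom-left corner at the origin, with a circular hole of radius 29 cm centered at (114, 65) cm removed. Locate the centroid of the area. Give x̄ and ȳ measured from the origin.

x̄ = 131.63 cm, ȳ = 53.98 cm

Part | A | x̄ᵢ | ȳᵢ | A·x̄ᵢ | A·ȳᵢ
plate | 28600.00 | 130.00 | 55.00 | 3718000.00 | 1573000.00
hole | -2642.08 | 114.00 | 65.00 | -301197.05 | -171735.16
Σ | 25957.92 |  |  | 3416802.95 | 1401264.84
x̄ = 3416802.95 / 25957.92 = 131.63 cm
ȳ = 1401264.84 / 25957.92 = 53.98 cm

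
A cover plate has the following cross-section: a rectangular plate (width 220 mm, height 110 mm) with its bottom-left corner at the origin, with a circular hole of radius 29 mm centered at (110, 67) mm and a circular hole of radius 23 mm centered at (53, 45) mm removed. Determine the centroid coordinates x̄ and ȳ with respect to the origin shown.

plate: A = 220 × 110 = 24200.00, centroid at (110.00, 55.00).
hole 1: A = −π·29² = -2642.08, centroid at (110.00, 67.00).
hole 2: A = −π·23² = -1661.90, centroid at (53.00, 45.00).
ΣA = 19896.02 mm²
ΣAx̄ = (24200.00)(110.00) + (-2642.08)(110.00) + (-1661.90)(53.00) = 2283290.43 mm³
ΣAȳ = (24200.00)(55.00) + (-2642.08)(67.00) + (-1661.90)(45.00) = 1079195.07 mm³
x̄ = 2283290.43 / 19896.02 = 114.76 mm
ȳ = 1079195.07 / 19896.02 = 54.24 mm

x̄ = 114.76 mm, ȳ = 54.24 mm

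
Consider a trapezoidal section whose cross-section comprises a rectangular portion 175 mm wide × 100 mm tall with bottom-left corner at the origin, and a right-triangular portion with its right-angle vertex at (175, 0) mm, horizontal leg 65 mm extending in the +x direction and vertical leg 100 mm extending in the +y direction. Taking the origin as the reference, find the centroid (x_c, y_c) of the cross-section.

Part | A | x̄ᵢ | ȳᵢ | A·x̄ᵢ | A·ȳᵢ
rectangular portion | 17500.00 | 87.50 | 50.00 | 1531250.00 | 875000.00
triangular portion | 3250.00 | 196.67 | 33.33 | 639166.67 | 108333.33
Σ | 20750.00 |  |  | 2170416.67 | 983333.33
x_c = 2170416.67 / 20750.00 = 104.60 mm
y_c = 983333.33 / 20750.00 = 47.39 mm

x_c = 104.60 mm, y_c = 47.39 mm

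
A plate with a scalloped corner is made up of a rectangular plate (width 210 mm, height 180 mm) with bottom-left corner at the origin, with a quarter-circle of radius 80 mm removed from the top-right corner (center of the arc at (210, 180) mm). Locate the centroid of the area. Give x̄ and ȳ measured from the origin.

Part | A | x̄ᵢ | ȳᵢ | A·x̄ᵢ | A·ȳᵢ
plate | 37800.00 | 105.00 | 90.00 | 3969000.00 | 3402000.00
removed quarter-circle | -5026.55 | 176.05 | 146.05 | -884908.46 | -734112.02
Σ | 32773.45 |  |  | 3084091.54 | 2667887.98
x̄ = 3084091.54 / 32773.45 = 94.10 mm
ȳ = 2667887.98 / 32773.45 = 81.40 mm

x̄ = 94.10 mm, ȳ = 81.40 mm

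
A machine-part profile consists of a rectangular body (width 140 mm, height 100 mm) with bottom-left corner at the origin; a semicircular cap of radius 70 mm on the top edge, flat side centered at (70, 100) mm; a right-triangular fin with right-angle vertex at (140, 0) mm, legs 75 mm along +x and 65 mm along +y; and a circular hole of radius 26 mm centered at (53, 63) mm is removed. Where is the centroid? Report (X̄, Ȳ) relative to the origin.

X̄ = 82.16 mm, Ȳ = 73.48 mm

rectangular body: A = 140 × 100 = 14000.00, centroid at (70.00, 50.00).
semicircular top: A = ½π·70² = 7696.90, centroid at (70.00, 129.71).
triangular fin: A = ½·75·65 = 2437.50, centroid at (165.00, 21.67).
hole: A = −π·26² = -2123.72, centroid at (53.00, 63.00).
ΣA = 22010.69 mm², ΣAX̄ = 1808413.66 mm³, ΣAȲ = 1617375.22 mm³.
X̄ = 1808413.66/22010.69 = 82.16 mm; Ȳ = 1617375.22/22010.69 = 73.48 mm.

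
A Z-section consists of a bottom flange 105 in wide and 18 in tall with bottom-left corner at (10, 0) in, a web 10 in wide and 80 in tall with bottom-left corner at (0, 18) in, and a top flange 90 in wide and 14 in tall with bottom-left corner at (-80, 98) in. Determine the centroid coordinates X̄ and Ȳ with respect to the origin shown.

X̄ = 19.75 in, Ȳ = 49.55 in

Part | A | x̄ᵢ | ȳᵢ | A·x̄ᵢ | A·ȳᵢ
bottom flange | 1890.00 | 62.50 | 9.00 | 118125.00 | 17010.00
web | 800.00 | 5.00 | 58.00 | 4000.00 | 46400.00
top flange | 1260.00 | -35.00 | 105.00 | -44100.00 | 132300.00
Σ | 3950.00 |  |  | 78025.00 | 195710.00
X̄ = 78025.00 / 3950.00 = 19.75 in
Ȳ = 195710.00 / 3950.00 = 49.55 in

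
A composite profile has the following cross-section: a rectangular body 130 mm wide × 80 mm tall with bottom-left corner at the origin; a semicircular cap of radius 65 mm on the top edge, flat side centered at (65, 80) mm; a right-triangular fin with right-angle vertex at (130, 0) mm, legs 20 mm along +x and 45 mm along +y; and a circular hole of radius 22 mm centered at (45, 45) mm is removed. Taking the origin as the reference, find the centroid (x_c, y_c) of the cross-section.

x_c = 68.92 mm, y_c = 66.91 mm

rectangular body: A = 130 × 80 = 10400.00, centroid at (65.00, 40.00).
semicircular top: A = ½π·65² = 6636.61, centroid at (65.00, 107.59).
triangular fin: A = ½·20·45 = 450.00, centroid at (136.67, 15.00).
hole: A = −π·22² = -1520.53, centroid at (45.00, 45.00).
ΣA = 15966.08 mm², ΣAx_c = 1100456.05 mm³, ΣAy_c = 1068338.60 mm³.
x_c = 1100456.05/15966.08 = 68.92 mm; y_c = 1068338.60/15966.08 = 66.91 mm.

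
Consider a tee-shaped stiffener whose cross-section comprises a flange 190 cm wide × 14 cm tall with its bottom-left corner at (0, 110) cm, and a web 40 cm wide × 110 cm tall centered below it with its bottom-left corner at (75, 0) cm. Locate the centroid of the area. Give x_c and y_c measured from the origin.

Part | A | x̄ᵢ | ȳᵢ | A·x̄ᵢ | A·ȳᵢ
web | 4400.00 | 95.00 | 55.00 | 418000.00 | 242000.00
flange | 2660.00 | 95.00 | 117.00 | 252700.00 | 311220.00
Σ | 7060.00 |  |  | 670700.00 | 553220.00
x_c = 670700.00 / 7060.00 = 95.00 cm
y_c = 553220.00 / 7060.00 = 78.36 cm

x_c = 95.00 cm, y_c = 78.36 cm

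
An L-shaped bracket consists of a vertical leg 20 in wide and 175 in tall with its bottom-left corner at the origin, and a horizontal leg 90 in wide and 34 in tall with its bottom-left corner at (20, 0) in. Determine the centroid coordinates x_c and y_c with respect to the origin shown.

Part | A | x̄ᵢ | ȳᵢ | A·x̄ᵢ | A·ȳᵢ
vertical leg | 3500.00 | 10.00 | 87.50 | 35000.00 | 306250.00
horizontal leg | 3060.00 | 65.00 | 17.00 | 198900.00 | 52020.00
Σ | 6560.00 |  |  | 233900.00 | 358270.00
x_c = 233900.00 / 6560.00 = 35.66 in
y_c = 358270.00 / 6560.00 = 54.61 in

x_c = 35.66 in, y_c = 54.61 in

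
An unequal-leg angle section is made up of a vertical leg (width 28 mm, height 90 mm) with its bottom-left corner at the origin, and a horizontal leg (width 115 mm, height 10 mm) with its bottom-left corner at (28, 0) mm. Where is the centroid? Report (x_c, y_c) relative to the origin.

vertical leg: A = 28 × 90 = 2520.00, centroid at (14.00, 45.00).
horizontal leg: A = 115 × 10 = 1150.00, centroid at (85.50, 5.00).
ΣA = 3670.00 mm²
ΣAx_c = (2520.00)(14.00) + (1150.00)(85.50) = 133605.00 mm³
ΣAy_c = (2520.00)(45.00) + (1150.00)(5.00) = 119150.00 mm³
x_c = 133605.00 / 3670.00 = 36.40 mm
y_c = 119150.00 / 3670.00 = 32.47 mm

x_c = 36.40 mm, y_c = 32.47 mm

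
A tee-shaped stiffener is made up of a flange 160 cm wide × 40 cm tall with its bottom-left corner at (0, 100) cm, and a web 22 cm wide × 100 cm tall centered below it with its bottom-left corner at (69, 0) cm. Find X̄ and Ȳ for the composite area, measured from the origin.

Part | A | x̄ᵢ | ȳᵢ | A·x̄ᵢ | A·ȳᵢ
web | 2200.00 | 80.00 | 50.00 | 176000.00 | 110000.00
flange | 6400.00 | 80.00 | 120.00 | 512000.00 | 768000.00
Σ | 8600.00 |  |  | 688000.00 | 878000.00
X̄ = 688000.00 / 8600.00 = 80.00 cm
Ȳ = 878000.00 / 8600.00 = 102.09 cm

X̄ = 80.00 cm, Ȳ = 102.09 cm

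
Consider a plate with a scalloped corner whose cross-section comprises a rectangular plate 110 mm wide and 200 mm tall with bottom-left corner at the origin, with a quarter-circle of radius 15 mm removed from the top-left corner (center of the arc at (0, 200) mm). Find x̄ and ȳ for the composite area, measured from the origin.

plate: A = 110 × 200 = 22000.00, centroid at (55.00, 100.00).
removed quarter-circle: A = −¼π·15² = -176.71, centroid at (6.37, 193.63).
ΣA = 21823.29 mm², ΣAx̄ = 1208875.00 mm³, ΣAȳ = 2165782.08 mm³.
x̄ = 1208875.00/21823.29 = 55.39 mm; ȳ = 2165782.08/21823.29 = 99.24 mm.

x̄ = 55.39 mm, ȳ = 99.24 mm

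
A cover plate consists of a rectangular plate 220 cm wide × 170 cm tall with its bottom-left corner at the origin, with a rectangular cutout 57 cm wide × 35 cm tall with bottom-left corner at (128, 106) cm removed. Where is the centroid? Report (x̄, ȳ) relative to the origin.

Part | A | x̄ᵢ | ȳᵢ | A·x̄ᵢ | A·ȳᵢ
plate | 37400.00 | 110.00 | 85.00 | 4114000.00 | 3179000.00
hole | -1995.00 | 156.50 | 123.50 | -312217.50 | -246382.50
Σ | 35405.00 |  |  | 3801782.50 | 2932617.50
x̄ = 3801782.50 / 35405.00 = 107.38 cm
ȳ = 2932617.50 / 35405.00 = 82.83 cm

x̄ = 107.38 cm, ȳ = 82.83 cm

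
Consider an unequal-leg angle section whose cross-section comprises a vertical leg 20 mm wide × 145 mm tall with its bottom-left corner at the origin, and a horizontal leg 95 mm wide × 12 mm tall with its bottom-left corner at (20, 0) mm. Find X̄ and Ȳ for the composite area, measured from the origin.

X̄ = 26.23 mm, Ȳ = 53.74 mm

vertical leg: A = 20 × 145 = 2900.00, centroid at (10.00, 72.50).
horizontal leg: A = 95 × 12 = 1140.00, centroid at (67.50, 6.00).
ΣA = 4040.00 mm²
ΣAX̄ = (2900.00)(10.00) + (1140.00)(67.50) = 105950.00 mm³
ΣAȲ = (2900.00)(72.50) + (1140.00)(6.00) = 217090.00 mm³
X̄ = 105950.00 / 4040.00 = 26.23 mm
Ȳ = 217090.00 / 4040.00 = 53.74 mm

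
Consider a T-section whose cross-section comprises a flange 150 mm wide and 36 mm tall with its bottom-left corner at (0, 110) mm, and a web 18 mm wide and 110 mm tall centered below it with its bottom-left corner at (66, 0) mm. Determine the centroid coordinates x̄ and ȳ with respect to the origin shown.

web: A = 18 × 110 = 1980.00, centroid at (75.00, 55.00).
flange: A = 150 × 36 = 5400.00, centroid at (75.00, 128.00).
ΣA = 7380.00 mm², ΣAx̄ = 553500.00 mm³, ΣAȳ = 800100.00 mm³.
x̄ = 553500.00/7380.00 = 75.00 mm; ȳ = 800100.00/7380.00 = 108.41 mm.

x̄ = 75.00 mm, ȳ = 108.41 mm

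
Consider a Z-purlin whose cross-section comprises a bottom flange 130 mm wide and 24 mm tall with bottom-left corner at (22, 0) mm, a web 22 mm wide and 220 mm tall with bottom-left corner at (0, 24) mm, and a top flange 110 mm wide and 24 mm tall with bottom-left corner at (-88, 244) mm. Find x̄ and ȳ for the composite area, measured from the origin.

Part | A | x̄ᵢ | ȳᵢ | A·x̄ᵢ | A·ȳᵢ
bottom flange | 3120.00 | 87.00 | 12.00 | 271440.00 | 37440.00
web | 4840.00 | 11.00 | 134.00 | 53240.00 | 648560.00
top flange | 2640.00 | -33.00 | 256.00 | -87120.00 | 675840.00
Σ | 10600.00 |  |  | 237560.00 | 1361840.00
x̄ = 237560.00 / 10600.00 = 22.41 mm
ȳ = 1361840.00 / 10600.00 = 128.48 mm

x̄ = 22.41 mm, ȳ = 128.48 mm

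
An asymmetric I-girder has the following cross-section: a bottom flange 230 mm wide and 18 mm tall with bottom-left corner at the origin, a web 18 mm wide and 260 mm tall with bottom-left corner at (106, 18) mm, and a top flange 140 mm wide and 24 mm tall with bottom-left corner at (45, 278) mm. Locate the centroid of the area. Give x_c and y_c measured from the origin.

Part | A | x̄ᵢ | ȳᵢ | A·x̄ᵢ | A·ȳᵢ
bottom flange | 4140.00 | 115.00 | 9.00 | 476100.00 | 37260.00
web | 4680.00 | 115.00 | 148.00 | 538200.00 | 692640.00
top flange | 3360.00 | 115.00 | 290.00 | 386400.00 | 974400.00
Σ | 12180.00 |  |  | 1400700.00 | 1704300.00
x_c = 1400700.00 / 12180.00 = 115.00 mm
y_c = 1704300.00 / 12180.00 = 139.93 mm

x_c = 115.00 mm, y_c = 139.93 mm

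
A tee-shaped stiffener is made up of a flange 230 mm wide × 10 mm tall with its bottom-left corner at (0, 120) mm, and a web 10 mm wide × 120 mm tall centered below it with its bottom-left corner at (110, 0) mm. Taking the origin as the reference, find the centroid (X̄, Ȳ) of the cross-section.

X̄ = 115.00 mm, Ȳ = 102.71 mm

web: A = 10 × 120 = 1200.00, centroid at (115.00, 60.00).
flange: A = 230 × 10 = 2300.00, centroid at (115.00, 125.00).
ΣA = 3500.00 mm²
ΣAX̄ = (1200.00)(115.00) + (2300.00)(115.00) = 402500.00 mm³
ΣAȲ = (1200.00)(60.00) + (2300.00)(125.00) = 359500.00 mm³
X̄ = 402500.00 / 3500.00 = 115.00 mm
Ȳ = 359500.00 / 3500.00 = 102.71 mm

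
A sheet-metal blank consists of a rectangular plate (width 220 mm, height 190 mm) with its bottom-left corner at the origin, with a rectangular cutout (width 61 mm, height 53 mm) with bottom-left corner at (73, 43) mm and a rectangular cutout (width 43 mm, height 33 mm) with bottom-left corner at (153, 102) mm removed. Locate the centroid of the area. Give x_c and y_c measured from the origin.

plate: A = 220 × 190 = 41800.00, centroid at (110.00, 95.00).
hole 1: A = −(61 × 53) = -3233.00, centroid at (103.50, 69.50).
hole 2: A = −(43 × 33) = -1419.00, centroid at (174.50, 118.50).
ΣA = 37148.00 mm², ΣAx_c = 4015769.00 mm³, ΣAy_c = 3578155.00 mm³.
x_c = 4015769.00/37148.00 = 108.10 mm; y_c = 3578155.00/37148.00 = 96.32 mm.

x_c = 108.10 mm, y_c = 96.32 mm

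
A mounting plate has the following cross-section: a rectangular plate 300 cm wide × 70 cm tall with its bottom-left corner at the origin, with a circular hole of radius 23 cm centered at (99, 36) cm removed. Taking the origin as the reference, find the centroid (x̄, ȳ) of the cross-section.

x̄ = 154.38 cm, ȳ = 34.91 cm

Part | A | x̄ᵢ | ȳᵢ | A·x̄ᵢ | A·ȳᵢ
plate | 21000.00 | 150.00 | 35.00 | 3150000.00 | 735000.00
hole | -1661.90 | 99.00 | 36.00 | -164528.35 | -59828.49
Σ | 19338.10 |  |  | 2985471.65 | 675171.51
x̄ = 2985471.65 / 19338.10 = 154.38 cm
ȳ = 675171.51 / 19338.10 = 34.91 cm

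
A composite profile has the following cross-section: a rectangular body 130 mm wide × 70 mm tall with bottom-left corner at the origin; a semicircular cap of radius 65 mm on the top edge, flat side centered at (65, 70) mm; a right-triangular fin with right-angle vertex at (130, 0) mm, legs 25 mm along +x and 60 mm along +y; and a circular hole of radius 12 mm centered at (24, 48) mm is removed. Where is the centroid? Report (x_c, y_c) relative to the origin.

rectangular body: A = 130 × 70 = 9100.00, centroid at (65.00, 35.00).
semicircular top: A = ½π·65² = 6636.61, centroid at (65.00, 97.59).
triangular fin: A = ½·25·60 = 750.00, centroid at (138.33, 20.00).
hole: A = −π·12² = -452.39, centroid at (24.00, 48.00).
ΣA = 16034.23 mm², ΣAx_c = 1115772.60 mm³, ΣAy_c = 959431.66 mm³.
x_c = 1115772.60/16034.23 = 69.59 mm; y_c = 959431.66/16034.23 = 59.84 mm.

x_c = 69.59 mm, y_c = 59.84 mm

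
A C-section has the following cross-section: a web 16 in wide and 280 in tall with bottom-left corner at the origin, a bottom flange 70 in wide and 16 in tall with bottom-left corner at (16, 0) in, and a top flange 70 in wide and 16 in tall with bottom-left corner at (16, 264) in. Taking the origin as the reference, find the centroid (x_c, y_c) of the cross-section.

x_c = 22.33 in, y_c = 140.00 in

web: A = 16 × 280 = 4480.00, centroid at (8.00, 140.00).
bottom flange: A = 70 × 16 = 1120.00, centroid at (51.00, 8.00).
top flange: A = 70 × 16 = 1120.00, centroid at (51.00, 272.00).
ΣA = 6720.00 in²
ΣAx_c = (4480.00)(8.00) + (1120.00)(51.00) + (1120.00)(51.00) = 150080.00 in³
ΣAy_c = (4480.00)(140.00) + (1120.00)(8.00) + (1120.00)(272.00) = 940800.00 in³
x_c = 150080.00 / 6720.00 = 22.33 in
y_c = 940800.00 / 6720.00 = 140.00 in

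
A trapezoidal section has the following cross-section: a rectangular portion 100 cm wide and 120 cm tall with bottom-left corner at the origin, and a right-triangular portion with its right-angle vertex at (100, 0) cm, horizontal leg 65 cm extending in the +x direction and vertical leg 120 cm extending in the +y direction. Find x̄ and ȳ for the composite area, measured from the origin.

Part | A | x̄ᵢ | ȳᵢ | A·x̄ᵢ | A·ȳᵢ
rectangular portion | 12000.00 | 50.00 | 60.00 | 600000.00 | 720000.00
triangular portion | 3900.00 | 121.67 | 40.00 | 474500.00 | 156000.00
Σ | 15900.00 |  |  | 1074500.00 | 876000.00
x̄ = 1074500.00 / 15900.00 = 67.58 cm
ȳ = 876000.00 / 15900.00 = 55.09 cm

x̄ = 67.58 cm, ȳ = 55.09 cm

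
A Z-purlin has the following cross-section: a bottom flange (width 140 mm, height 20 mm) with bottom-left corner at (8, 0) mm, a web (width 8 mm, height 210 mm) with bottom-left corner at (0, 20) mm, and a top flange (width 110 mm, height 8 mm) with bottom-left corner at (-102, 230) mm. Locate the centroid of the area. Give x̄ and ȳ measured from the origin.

Part | A | x̄ᵢ | ȳᵢ | A·x̄ᵢ | A·ȳᵢ
bottom flange | 2800.00 | 78.00 | 10.00 | 218400.00 | 28000.00
web | 1680.00 | 4.00 | 125.00 | 6720.00 | 210000.00
top flange | 880.00 | -47.00 | 234.00 | -41360.00 | 205920.00
Σ | 5360.00 |  |  | 183760.00 | 443920.00
x̄ = 183760.00 / 5360.00 = 34.28 mm
ȳ = 443920.00 / 5360.00 = 82.82 mm

x̄ = 34.28 mm, ȳ = 82.82 mm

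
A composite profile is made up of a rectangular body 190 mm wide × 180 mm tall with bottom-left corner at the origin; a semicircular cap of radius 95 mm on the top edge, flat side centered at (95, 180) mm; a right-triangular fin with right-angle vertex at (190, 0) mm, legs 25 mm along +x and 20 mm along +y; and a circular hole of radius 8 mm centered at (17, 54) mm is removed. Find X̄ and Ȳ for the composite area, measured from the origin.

X̄ = 95.86 mm, Ȳ = 127.87 mm

rectangular body: A = 190 × 180 = 34200.00, centroid at (95.00, 90.00).
semicircular top: A = ½π·95² = 14176.44, centroid at (95.00, 220.32).
triangular fin: A = ½·25·20 = 250.00, centroid at (198.33, 6.67).
hole: A = −π·8² = -201.06, centroid at (17.00, 54.00).
ΣA = 48425.37 mm², ΣAX̄ = 4641926.78 mm³, ΣAȲ = 6192151.29 mm³.
X̄ = 4641926.78/48425.37 = 95.86 mm; Ȳ = 6192151.29/48425.37 = 127.87 mm.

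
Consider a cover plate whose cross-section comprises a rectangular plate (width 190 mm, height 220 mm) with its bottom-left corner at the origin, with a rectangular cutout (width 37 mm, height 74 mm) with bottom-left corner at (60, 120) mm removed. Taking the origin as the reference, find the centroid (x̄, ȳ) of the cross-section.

plate: A = 190 × 220 = 41800.00, centroid at (95.00, 110.00).
hole: A = −(37 × 74) = -2738.00, centroid at (78.50, 157.00).
ΣA = 39062.00 mm², ΣAx̄ = 3756067.00 mm³, ΣAȳ = 4168134.00 mm³.
x̄ = 3756067.00/39062.00 = 96.16 mm; ȳ = 4168134.00/39062.00 = 106.71 mm.

x̄ = 96.16 mm, ȳ = 106.71 mm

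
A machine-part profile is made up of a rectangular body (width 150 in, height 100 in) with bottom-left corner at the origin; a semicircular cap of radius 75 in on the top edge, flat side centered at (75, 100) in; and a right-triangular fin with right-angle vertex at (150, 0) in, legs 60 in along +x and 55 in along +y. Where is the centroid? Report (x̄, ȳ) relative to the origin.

x̄ = 81.15 in, ȳ = 76.32 in

rectangular body: A = 150 × 100 = 15000.00, centroid at (75.00, 50.00).
semicircular top: A = ½π·75² = 8835.73, centroid at (75.00, 131.83).
triangular fin: A = ½·60·55 = 1650.00, centroid at (170.00, 18.33).
ΣA = 25485.73 in², ΣAx̄ = 2068179.70 in³, ΣAȳ = 1945072.93 in³.
x̄ = 2068179.70/25485.73 = 81.15 in; ȳ = 1945072.93/25485.73 = 76.32 in.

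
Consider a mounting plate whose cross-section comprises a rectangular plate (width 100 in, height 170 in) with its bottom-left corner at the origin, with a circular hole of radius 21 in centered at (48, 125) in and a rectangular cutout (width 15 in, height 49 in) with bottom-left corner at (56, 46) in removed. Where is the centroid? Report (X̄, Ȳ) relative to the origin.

X̄ = 49.52 in, Ȳ = 81.99 in

plate: A = 100 × 170 = 17000.00, centroid at (50.00, 85.00).
hole 1: A = −π·21² = -1385.44, centroid at (48.00, 125.00).
hole 2: A = −(15 × 49) = -735.00, centroid at (63.50, 70.50).
ΣA = 14879.56 in²
ΣAX̄ = (17000.00)(50.00) + (-1385.44)(48.00) + (-735.00)(63.50) = 736826.27 in³
ΣAȲ = (17000.00)(85.00) + (-1385.44)(125.00) + (-735.00)(70.50) = 1220002.20 in³
X̄ = 736826.27 / 14879.56 = 49.52 in
Ȳ = 1220002.20 / 14879.56 = 81.99 in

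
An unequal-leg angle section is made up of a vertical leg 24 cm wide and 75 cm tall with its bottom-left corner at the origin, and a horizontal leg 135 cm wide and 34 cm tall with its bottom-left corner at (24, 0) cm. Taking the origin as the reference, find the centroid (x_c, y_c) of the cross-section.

x_c = 69.11 cm, y_c = 22.77 cm

vertical leg: A = 24 × 75 = 1800.00, centroid at (12.00, 37.50).
horizontal leg: A = 135 × 34 = 4590.00, centroid at (91.50, 17.00).
ΣA = 6390.00 cm², ΣAx_c = 441585.00 cm³, ΣAy_c = 145530.00 cm³.
x_c = 441585.00/6390.00 = 69.11 cm; y_c = 145530.00/6390.00 = 22.77 cm.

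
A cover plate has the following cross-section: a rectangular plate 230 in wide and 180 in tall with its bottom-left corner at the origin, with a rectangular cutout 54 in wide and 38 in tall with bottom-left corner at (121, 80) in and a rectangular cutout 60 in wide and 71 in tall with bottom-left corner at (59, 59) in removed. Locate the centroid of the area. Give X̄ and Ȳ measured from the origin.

X̄ = 116.23 in, Ȳ = 88.93 in

plate: A = 230 × 180 = 41400.00, centroid at (115.00, 90.00).
hole 1: A = −(54 × 38) = -2052.00, centroid at (148.00, 99.00).
hole 2: A = −(60 × 71) = -4260.00, centroid at (89.00, 94.50).
ΣA = 35088.00 in²
ΣAX̄ = (41400.00)(115.00) + (-2052.00)(148.00) + (-4260.00)(89.00) = 4078164.00 in³
ΣAȲ = (41400.00)(90.00) + (-2052.00)(99.00) + (-4260.00)(94.50) = 3120282.00 in³
X̄ = 4078164.00 / 35088.00 = 116.23 in
Ȳ = 3120282.00 / 35088.00 = 88.93 in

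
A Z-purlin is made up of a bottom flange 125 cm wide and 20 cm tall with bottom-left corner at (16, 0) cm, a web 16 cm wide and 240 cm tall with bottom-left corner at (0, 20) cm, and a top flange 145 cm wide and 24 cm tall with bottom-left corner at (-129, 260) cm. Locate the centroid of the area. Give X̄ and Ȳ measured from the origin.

bottom flange: A = 125 × 20 = 2500.00, centroid at (78.50, 10.00).
web: A = 16 × 240 = 3840.00, centroid at (8.00, 140.00).
top flange: A = 145 × 24 = 3480.00, centroid at (-56.50, 272.00).
ΣA = 9820.00 cm²
ΣAX̄ = (2500.00)(78.50) + (3840.00)(8.00) + (3480.00)(-56.50) = 30350.00 cm³
ΣAȲ = (2500.00)(10.00) + (3840.00)(140.00) + (3480.00)(272.00) = 1509160.00 cm³
X̄ = 30350.00 / 9820.00 = 3.09 cm
Ȳ = 1509160.00 / 9820.00 = 153.68 cm

X̄ = 3.09 cm, Ȳ = 153.68 cm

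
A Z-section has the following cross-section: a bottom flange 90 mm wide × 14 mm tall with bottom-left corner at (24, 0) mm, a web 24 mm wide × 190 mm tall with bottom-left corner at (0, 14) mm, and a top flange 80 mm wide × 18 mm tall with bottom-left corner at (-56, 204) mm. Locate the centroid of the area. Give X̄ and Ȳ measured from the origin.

Part | A | x̄ᵢ | ȳᵢ | A·x̄ᵢ | A·ȳᵢ
bottom flange | 1260.00 | 69.00 | 7.00 | 86940.00 | 8820.00
web | 4560.00 | 12.00 | 109.00 | 54720.00 | 497040.00
top flange | 1440.00 | -16.00 | 213.00 | -23040.00 | 306720.00
Σ | 7260.00 |  |  | 118620.00 | 812580.00
X̄ = 118620.00 / 7260.00 = 16.34 mm
Ȳ = 812580.00 / 7260.00 = 111.93 mm

X̄ = 16.34 mm, Ȳ = 111.93 mm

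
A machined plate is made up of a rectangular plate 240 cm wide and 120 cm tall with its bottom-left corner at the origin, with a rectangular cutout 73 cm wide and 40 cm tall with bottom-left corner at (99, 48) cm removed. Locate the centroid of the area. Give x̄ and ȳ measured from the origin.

x̄ = 118.25 cm, ȳ = 59.10 cm

Part | A | x̄ᵢ | ȳᵢ | A·x̄ᵢ | A·ȳᵢ
plate | 28800.00 | 120.00 | 60.00 | 3456000.00 | 1728000.00
hole | -2920.00 | 135.50 | 68.00 | -395660.00 | -198560.00
Σ | 25880.00 |  |  | 3060340.00 | 1529440.00
x̄ = 3060340.00 / 25880.00 = 118.25 cm
ȳ = 1529440.00 / 25880.00 = 59.10 cm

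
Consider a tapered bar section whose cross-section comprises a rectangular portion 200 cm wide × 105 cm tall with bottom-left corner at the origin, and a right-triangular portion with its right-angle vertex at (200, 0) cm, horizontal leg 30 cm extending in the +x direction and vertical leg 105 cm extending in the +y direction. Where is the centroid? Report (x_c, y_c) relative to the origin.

rectangular portion: A = 200 × 105 = 21000.00, centroid at (100.00, 52.50).
triangular portion: A = ½·30·105 = 1575.00, centroid at (210.00, 35.00).
ΣA = 22575.00 cm², ΣAx_c = 2430750.00 cm³, ΣAy_c = 1157625.00 cm³.
x_c = 2430750.00/22575.00 = 107.67 cm; y_c = 1157625.00/22575.00 = 51.28 cm.

x_c = 107.67 cm, y_c = 51.28 cm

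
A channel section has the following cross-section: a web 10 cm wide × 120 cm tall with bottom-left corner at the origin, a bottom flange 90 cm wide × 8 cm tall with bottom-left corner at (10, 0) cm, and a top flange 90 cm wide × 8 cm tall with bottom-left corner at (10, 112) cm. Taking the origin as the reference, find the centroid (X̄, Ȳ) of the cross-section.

Part | A | x̄ᵢ | ȳᵢ | A·x̄ᵢ | A·ȳᵢ
web | 1200.00 | 5.00 | 60.00 | 6000.00 | 72000.00
bottom flange | 720.00 | 55.00 | 4.00 | 39600.00 | 2880.00
top flange | 720.00 | 55.00 | 116.00 | 39600.00 | 83520.00
Σ | 2640.00 |  |  | 85200.00 | 158400.00
X̄ = 85200.00 / 2640.00 = 32.27 cm
Ȳ = 158400.00 / 2640.00 = 60.00 cm

X̄ = 32.27 cm, Ȳ = 60.00 cm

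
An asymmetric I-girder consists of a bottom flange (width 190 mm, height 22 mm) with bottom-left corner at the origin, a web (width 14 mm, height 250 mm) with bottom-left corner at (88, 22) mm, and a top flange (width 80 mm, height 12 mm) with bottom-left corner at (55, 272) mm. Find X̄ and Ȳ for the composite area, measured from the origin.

Part | A | x̄ᵢ | ȳᵢ | A·x̄ᵢ | A·ȳᵢ
bottom flange | 4180.00 | 95.00 | 11.00 | 397100.00 | 45980.00
web | 3500.00 | 95.00 | 147.00 | 332500.00 | 514500.00
top flange | 960.00 | 95.00 | 278.00 | 91200.00 | 266880.00
Σ | 8640.00 |  |  | 820800.00 | 827360.00
X̄ = 820800.00 / 8640.00 = 95.00 mm
Ȳ = 827360.00 / 8640.00 = 95.76 mm

X̄ = 95.00 mm, Ȳ = 95.76 mm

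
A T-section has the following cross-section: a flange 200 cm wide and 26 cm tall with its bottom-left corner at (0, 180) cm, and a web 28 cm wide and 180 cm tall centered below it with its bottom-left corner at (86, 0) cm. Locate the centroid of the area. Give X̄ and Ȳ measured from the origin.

X̄ = 100.00 cm, Ȳ = 142.30 cm

web: A = 28 × 180 = 5040.00, centroid at (100.00, 90.00).
flange: A = 200 × 26 = 5200.00, centroid at (100.00, 193.00).
ΣA = 10240.00 cm², ΣAX̄ = 1024000.00 cm³, ΣAȲ = 1457200.00 cm³.
X̄ = 1024000.00/10240.00 = 100.00 cm; Ȳ = 1457200.00/10240.00 = 142.30 cm.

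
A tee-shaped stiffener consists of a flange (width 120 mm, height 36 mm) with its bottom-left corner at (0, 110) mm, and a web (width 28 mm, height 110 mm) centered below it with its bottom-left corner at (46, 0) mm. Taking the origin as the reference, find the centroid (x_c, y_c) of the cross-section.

Part | A | x̄ᵢ | ȳᵢ | A·x̄ᵢ | A·ȳᵢ
web | 3080.00 | 60.00 | 55.00 | 184800.00 | 169400.00
flange | 4320.00 | 60.00 | 128.00 | 259200.00 | 552960.00
Σ | 7400.00 |  |  | 444000.00 | 722360.00
x_c = 444000.00 / 7400.00 = 60.00 mm
y_c = 722360.00 / 7400.00 = 97.62 mm

x_c = 60.00 mm, y_c = 97.62 mm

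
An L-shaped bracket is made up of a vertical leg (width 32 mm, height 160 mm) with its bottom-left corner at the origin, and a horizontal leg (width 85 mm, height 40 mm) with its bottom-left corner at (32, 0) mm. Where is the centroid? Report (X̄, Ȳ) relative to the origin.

X̄ = 39.35 mm, Ȳ = 56.06 mm

vertical leg: A = 32 × 160 = 5120.00, centroid at (16.00, 80.00).
horizontal leg: A = 85 × 40 = 3400.00, centroid at (74.50, 20.00).
ΣA = 8520.00 mm², ΣAX̄ = 335220.00 mm³, ΣAȲ = 477600.00 mm³.
X̄ = 335220.00/8520.00 = 39.35 mm; Ȳ = 477600.00/8520.00 = 56.06 mm.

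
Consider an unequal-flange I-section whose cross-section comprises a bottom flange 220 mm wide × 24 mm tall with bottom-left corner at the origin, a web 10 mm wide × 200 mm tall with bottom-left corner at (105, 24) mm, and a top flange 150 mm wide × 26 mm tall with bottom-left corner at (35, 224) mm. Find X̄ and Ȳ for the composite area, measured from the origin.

X̄ = 110.00 mm, Ȳ = 110.52 mm

bottom flange: A = 220 × 24 = 5280.00, centroid at (110.00, 12.00).
web: A = 10 × 200 = 2000.00, centroid at (110.00, 124.00).
top flange: A = 150 × 26 = 3900.00, centroid at (110.00, 237.00).
ΣA = 11180.00 mm², ΣAX̄ = 1229800.00 mm³, ΣAȲ = 1235660.00 mm³.
X̄ = 1229800.00/11180.00 = 110.00 mm; Ȳ = 1235660.00/11180.00 = 110.52 mm.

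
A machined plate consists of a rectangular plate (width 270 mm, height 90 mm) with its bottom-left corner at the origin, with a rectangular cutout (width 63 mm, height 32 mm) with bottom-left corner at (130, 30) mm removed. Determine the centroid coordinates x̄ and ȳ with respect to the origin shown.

x̄ = 132.60 mm, ȳ = 44.91 mm

plate: A = 270 × 90 = 24300.00, centroid at (135.00, 45.00).
hole: A = −(63 × 32) = -2016.00, centroid at (161.50, 46.00).
ΣA = 22284.00 mm²
ΣAx̄ = (24300.00)(135.00) + (-2016.00)(161.50) = 2954916.00 mm³
ΣAȳ = (24300.00)(45.00) + (-2016.00)(46.00) = 1000764.00 mm³
x̄ = 2954916.00 / 22284.00 = 132.60 mm
ȳ = 1000764.00 / 22284.00 = 44.91 mm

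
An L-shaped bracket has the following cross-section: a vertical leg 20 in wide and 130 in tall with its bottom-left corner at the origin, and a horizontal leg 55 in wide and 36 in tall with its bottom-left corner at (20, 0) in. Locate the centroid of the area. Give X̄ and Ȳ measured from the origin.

X̄ = 26.21 in, Ȳ = 44.68 in

vertical leg: A = 20 × 130 = 2600.00, centroid at (10.00, 65.00).
horizontal leg: A = 55 × 36 = 1980.00, centroid at (47.50, 18.00).
ΣA = 4580.00 in²
ΣAX̄ = (2600.00)(10.00) + (1980.00)(47.50) = 120050.00 in³
ΣAȲ = (2600.00)(65.00) + (1980.00)(18.00) = 204640.00 in³
X̄ = 120050.00 / 4580.00 = 26.21 in
Ȳ = 204640.00 / 4580.00 = 44.68 in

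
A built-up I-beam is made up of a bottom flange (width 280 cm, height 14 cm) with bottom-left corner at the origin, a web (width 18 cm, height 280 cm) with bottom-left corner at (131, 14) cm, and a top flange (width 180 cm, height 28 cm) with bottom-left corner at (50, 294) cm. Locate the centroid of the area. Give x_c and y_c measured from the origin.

bottom flange: A = 280 × 14 = 3920.00, centroid at (140.00, 7.00).
web: A = 18 × 280 = 5040.00, centroid at (140.00, 154.00).
top flange: A = 180 × 28 = 5040.00, centroid at (140.00, 308.00).
ΣA = 14000.00 cm², ΣAx_c = 1960000.00 cm³, ΣAy_c = 2355920.00 cm³.
x_c = 1960000.00/14000.00 = 140.00 cm; y_c = 2355920.00/14000.00 = 168.28 cm.

x_c = 140.00 cm, y_c = 168.28 cm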